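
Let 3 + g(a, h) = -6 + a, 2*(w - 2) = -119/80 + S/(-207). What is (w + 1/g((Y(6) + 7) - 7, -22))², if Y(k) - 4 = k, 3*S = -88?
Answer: 53463150841/9872409600 ≈ 5.4154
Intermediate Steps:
S = -88/3 (S = (⅓)*(-88) = -88/3 ≈ -29.333)
Y(k) = 4 + k
w = 131861/99360 (w = 2 + (-119/80 - 88/3/(-207))/2 = 2 + (-119*1/80 - 88/3*(-1/207))/2 = 2 + (-119/80 + 88/621)/2 = 2 + (½)*(-66859/49680) = 2 - 66859/99360 = 131861/99360 ≈ 1.3271)
g(a, h) = -9 + a (g(a, h) = -3 + (-6 + a) = -9 + a)
(w + 1/g((Y(6) + 7) - 7, -22))² = (131861/99360 + 1/(-9 + (((4 + 6) + 7) - 7)))² = (131861/99360 + 1/(-9 + ((10 + 7) - 7)))² = (131861/99360 + 1/(-9 + (17 - 7)))² = (131861/99360 + 1/(-9 + 10))² = (131861/99360 + 1/1)² = (131861/99360 + 1)² = (231221/99360)² = 53463150841/9872409600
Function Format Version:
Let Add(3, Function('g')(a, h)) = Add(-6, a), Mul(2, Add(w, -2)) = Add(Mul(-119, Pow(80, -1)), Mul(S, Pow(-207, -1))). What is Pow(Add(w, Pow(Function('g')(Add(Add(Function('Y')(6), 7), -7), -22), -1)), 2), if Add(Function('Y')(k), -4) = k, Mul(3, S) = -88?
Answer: Rational(53463150841, 9872409600) ≈ 5.4154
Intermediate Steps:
S = Rational(-88, 3) (S = Mul(Rational(1, 3), -88) = Rational(-88, 3) ≈ -29.333)
Function('Y')(k) = Add(4, k)
w = Rational(131861, 99360) (w = Add(2, Mul(Rational(1, 2), Add(Mul(-119, Pow(80, -1)), Mul(Rational(-88, 3), Pow(-207, -1))))) = Add(2, Mul(Rational(1, 2), Add(Mul(-119, Rational(1, 80)), Mul(Rational(-88, 3), Rational(-1, 207))))) = Add(2, Mul(Rational(1, 2), Add(Rational(-119, 80), Rational(88, 621)))) = Add(2, Mul(Rational(1, 2), Rational(-66859, 49680))) = Add(2, Rational(-66859, 99360)) = Rational(131861, 99360) ≈ 1.3271)
Function('g')(a, h) = Add(-9, a) (Function('g')(a, h) = Add(-3, Add(-6, a)) = Add(-9, a))
Pow(Add(w, Pow(Function('g')(Add(Add(Function('Y')(6), 7), -7), -22), -1)), 2) = Pow(Add(Rational(131861, 99360), Pow(Add(-9, Add(Add(Add(4, 6), 7), -7)), -1)), 2) = Pow(Add(Rational(131861, 99360), Pow(Add(-9, Add(Add(10, 7), -7)), -1)), 2) = Pow(Add(Rational(131861, 99360), Pow(Add(-9, Add(17, -7)), -1)), 2) = Pow(Add(Rational(131861, 99360), Pow(Add(-9, 10), -1)), 2) = Pow(Add(Rational(131861, 99360), Pow(1, -1)), 2) = Pow(Add(Rational(131861, 99360), 1), 2) = Pow(Rational(231221, 99360), 2) = Rational(53463150841, 9872409600)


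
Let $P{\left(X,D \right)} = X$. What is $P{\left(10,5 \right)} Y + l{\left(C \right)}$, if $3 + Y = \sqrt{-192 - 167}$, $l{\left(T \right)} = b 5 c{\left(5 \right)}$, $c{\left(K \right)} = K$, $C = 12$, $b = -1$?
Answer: $-55 + 10 i \sqrt{359} \approx -55.0 + 189.47 i$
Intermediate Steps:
$l{\left(T \right)} = -25$ ($l{\left(T \right)} = \left(-1\right) 5 \cdot 5 = \left(-5\right) 5 = -25$)
$Y = -3 + i \sqrt{359}$ ($Y = -3 + \sqrt{-192 - 167} = -3 + \sqrt{-359} = -3 + i \sqrt{359} \approx -3.0 + 18.947 i$)
$P{\left(10,5 \right)} Y + l{\left(C \right)} = 10 \left(-3 + i \sqrt{359}\right) - 25 = \left(-30 + 10 i \sqrt{359}\right) - 25 = -55 + 10 i \sqrt{359}$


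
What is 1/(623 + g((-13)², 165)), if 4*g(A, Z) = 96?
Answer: 1/647 ≈ 0.0015456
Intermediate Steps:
g(A, Z) = 24 (g(A, Z) = (¼)*96 = 24)
1/(623 + g((-13)², 165)) = 1/(623 + 24) = 1/647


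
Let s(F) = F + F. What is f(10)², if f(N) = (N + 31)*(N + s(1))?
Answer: 242064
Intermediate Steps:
s(F) = 2*F
f(N) = (2 + N)*(31 + N) (f(N) = (N + 31)*(N + 2*1) = (31 + N)*(N + 2) = (31 + N)*(2 + N) = (2 + N)*(31 + N))
f(10)² = (62 + 10² + 33*10)² = (62 + 100 + 330)² = 492² = 242064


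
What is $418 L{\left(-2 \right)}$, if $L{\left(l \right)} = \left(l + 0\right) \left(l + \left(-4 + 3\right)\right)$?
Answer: $2508$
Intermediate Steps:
$L{\left(l \right)} = l \left(-1 + l\right)$ ($L{\left(l \right)} = l \left(l - 1\right) = l \left(-1 + l\right)$)
$418 L{\left(-2 \right)} = 418 \left(- 2 \left(-1 - 2\right)\right) = 418 \left(\left(-2\right) \left(-3\right)\right) = 418 \cdot 6 = 2508$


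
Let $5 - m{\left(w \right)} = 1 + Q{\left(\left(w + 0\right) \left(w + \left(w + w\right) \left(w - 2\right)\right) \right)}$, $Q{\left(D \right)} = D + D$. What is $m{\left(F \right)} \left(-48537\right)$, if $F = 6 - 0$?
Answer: $31257828$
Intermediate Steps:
$F = 6$ ($F = 6 + 0 = 6$)
$Q{\left(D \right)} = 2 D$
$m{\left(w \right)} = 4 - 2 w \left(w + 2 w \left(-2 + w\right)\right)$ ($m{\left(w \right)} = 5 - \left(1 + 2 \left(w + 0\right) \left(w + \left(w + w\right) \left(w - 2\right)\right)\right) = 5 - \left(1 + 2 w \left(w + 2 w \left(-2 + w\right)\right)\right) = 4 - 2 w \left(w + 2 w \left(-2 + w\right)\right)$)
$m{\left(F \right)} \left(-48537\right) = \left(4 + 2 \cdot 6^{2} \left(3 - 12\right)\right) \left(-48537\right) = \left(4 + 2 \cdot 36 \left(3 - 12\right)\right) \left(-48537\right) = \left(4 + 2 \cdot 36 \left(-9\right)\right) \left(-48537\right) = \left(4 - 648\right) \left(-48537\right) = \left(-644\right) \left(-48537\right) = 31257828$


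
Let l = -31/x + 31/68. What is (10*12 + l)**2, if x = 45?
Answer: 134312721169/9363600 ≈ 14344.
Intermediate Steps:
l = -713/3060 (l = -31/45 + 31/68 = -713/3060 ≈ -0.23301)
(10*12 + l)**2 = (10*12 - 713/3060)**2 = (120 - 713/3060)**2 = (366487/3060)**2 = 134312721169/9363600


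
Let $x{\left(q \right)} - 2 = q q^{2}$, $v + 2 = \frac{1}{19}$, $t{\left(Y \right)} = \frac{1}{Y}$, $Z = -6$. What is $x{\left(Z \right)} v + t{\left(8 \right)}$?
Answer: $\frac{63363}{152} \approx 416.86$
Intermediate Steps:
$v = - \frac{37}{19}$ ($v = -2 + \frac{1}{19} = - \frac{37}{19} \approx -1.9474$)
$x{\left(q \right)} = 2 + q^{3}$ ($x{\left(q \right)} = 2 + q q^{2} = 2 + q^{3}$)
$x{\left(Z \right)} v + t{\left(8 \right)} = \left(2 + \left(-6\right)^{3}\right) \left(- \frac{37}{19}\right) + \frac{1}{8} = \left(2 - 216\right) \left(- \frac{37}{19}\right) + \frac{1}{8} = \left(-214\right) \left(- \frac{37}{19}\right) + \frac{1}{8} = \frac{7918}{19} + \frac{1}{8} = \frac{63363}{152}$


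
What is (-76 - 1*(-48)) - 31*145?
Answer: -4523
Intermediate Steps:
(-76 - 1*(-48)) - 31*145 = (-76 + 48) - 4495 = -28 - 4495 = -4523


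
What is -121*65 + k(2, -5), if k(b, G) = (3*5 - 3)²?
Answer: -7721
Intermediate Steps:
k(b, G) = 144 (k(b, G) = (15 - 3)² = 12² = 144)
-121*65 + k(2, -5) = -121*65 + 144 = -7865 + 144 = -7721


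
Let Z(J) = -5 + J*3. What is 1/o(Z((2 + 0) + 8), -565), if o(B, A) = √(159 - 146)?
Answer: √13/13 ≈ 0.27735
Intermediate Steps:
Z(J) = -5 + 3*J
o(B, A) = √13
1/o(Z((2 + 0) + 8), -565) = 1/(√13) = √13/13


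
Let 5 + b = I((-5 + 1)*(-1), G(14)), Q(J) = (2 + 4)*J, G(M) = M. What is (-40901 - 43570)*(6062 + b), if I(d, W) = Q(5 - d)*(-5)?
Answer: -509106717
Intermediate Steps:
Q(J) = 6*J
I(d, W) = -150 + 30*d (I(d, W) = (6*(5 - d))*(-5) = (30 - 6*d)*(-5) = -150 + 30*d)
b = -35 (b = -5 + (-150 + 30*((-5 + 1)*(-1))) = -5 + (-150 + 30*(-4*(-1))) = -5 + (-150 + 30*4) = -5 + (-150 + 120) = -5 - 30 = -35)
(-40901 - 43570)*(6062 + b) = (-40901 - 43570)*(6062 - 35) = -84471*6027 = -509106717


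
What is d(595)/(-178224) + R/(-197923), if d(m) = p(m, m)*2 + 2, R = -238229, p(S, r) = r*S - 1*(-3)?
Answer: -48841419119/17637314376 ≈ -2.7692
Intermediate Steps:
p(S, r) = 3 + S*r (p(S, r) = S*r + 3 = 3 + S*r)
d(m) = 8 + 2*m**2 (d(m) = (3 + m*m)*2 + 2 = (3 + m**2)*2 + 2 = (6 + 2*m**2) + 2 = 8 + 2*m**2)
d(595)/(-178224) + R/(-197923) = (8 + 2*595**2)/(-178224) - 238229/(-197923) = (8 + 2*354025)*(-1/178224) - 238229*(-1/197923) = (8 + 708050)*(-1/178224) + 238229/197923 = 708058*(-1/178224) + 238229/197923 = -354029/89112 + 238229/197923 = -48841419119/17637314376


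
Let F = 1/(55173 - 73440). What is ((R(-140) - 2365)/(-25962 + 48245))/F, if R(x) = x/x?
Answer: 43183188/22283 ≈ 1937.9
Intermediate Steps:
F = -1/18267 (F = 1/(-18267) = -1/18267 ≈ -5.4744e-5)
R(x) = 1
((R(-140) - 2365)/(-25962 + 48245))/F = ((1 - 2365)/(-25962 + 48245))/(-1/18267) = -2364/22283*(-18267) = 43183188/22283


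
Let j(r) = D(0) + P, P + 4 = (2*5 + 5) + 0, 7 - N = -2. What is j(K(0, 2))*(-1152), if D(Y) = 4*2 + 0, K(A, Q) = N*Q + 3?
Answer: -21888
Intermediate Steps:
N = 9 (N = 7 - 1*(-2) = 7 + 2 = 9)
K(A, Q) = 3 + 9*Q (K(A, Q) = 9*Q + 3 = 3 + 9*Q)
D(Y) = 8 (D(Y) = 8 + 0 = 8)
P = 11 (P = -4 + ((2*5 + 5) + 0) = -4 + ((10 + 5) + 0) = -4 + (15 + 0) = -4 + 15 = 11)
j(r) = 19 (j(r) = 8 + 11 = 19)
j(K(0, 2))*(-1152) = 19*(-1152) = -21888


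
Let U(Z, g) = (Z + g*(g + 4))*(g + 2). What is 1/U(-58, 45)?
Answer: 1/100909 ≈ 9.9099e-6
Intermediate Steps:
U(Z, g) = (2 + g)*(Z + g*(4 + g)) (U(Z, g) = (Z + g*(4 + g))*(2 + g) = (2 + g)*(Z + g*(4 + g)))
1/U(-58, 45) = 1/(45³ + 2*(-58) + 6*45² + 8*45 - 58*45) = 1/(91125 - 116 + 6*2025 + 360 - 2610) = 1/(91125 - 116 + 12150 + 360 - 2610) = 1/100909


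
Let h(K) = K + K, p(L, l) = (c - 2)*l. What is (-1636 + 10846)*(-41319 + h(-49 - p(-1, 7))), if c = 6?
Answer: -381966330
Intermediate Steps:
p(L, l) = 4*l (p(L, l) = (6 - 2)*l = 4*l)
h(K) = 2*K
(-1636 + 10846)*(-41319 + h(-49 - p(-1, 7))) = (-1636 + 10846)*(-41319 + 2*(-49 - 4*7)) = 9210*(-41319 + 2*(-49 - 1*28)) = 9210*(-41319 + 2*(-49 - 28)) = 9210*(-41319 + 2*(-77)) = 9210*(-41319 - 154) = 9210*(-41473) = -381966330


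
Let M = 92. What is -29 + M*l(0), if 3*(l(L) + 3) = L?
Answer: -305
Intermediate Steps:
l(L) = -3 + L/3
-29 + M*l(0) = -29 + 92*(-3 + (⅓)*0) = -29 + 92*(-3 + 0) = -29 + 92*(-3) = -29 - 276 = -305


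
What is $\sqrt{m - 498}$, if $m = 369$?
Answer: $i \sqrt{129} \approx 11.358 i$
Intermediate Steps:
$\sqrt{m - 498} = \sqrt{369 - 498} = \sqrt{-129} = i \sqrt{129}$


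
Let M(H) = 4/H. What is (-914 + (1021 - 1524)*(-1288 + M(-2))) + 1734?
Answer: 649690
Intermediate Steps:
(-914 + (1021 - 1524)*(-1288 + M(-2))) + 1734 = (-914 + (1021 - 1524)*(-1288 + 4/(-2))) + 1734 = (-914 - 503*(-1288 + 4*(-½))) + 1734 = (-914 - 503*(-1288 - 2)) + 1734 = (-914 - 503*(-1290)) + 1734 = (-914 + 648870) + 1734 = 647956 + 1734 = 649690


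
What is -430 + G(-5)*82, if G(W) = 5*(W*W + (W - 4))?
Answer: 6130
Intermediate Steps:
G(W) = -20 + 5*W + 5*W² (G(W) = 5*(W² + (-4 + W)) = 5*(-4 + W + W²) = -20 + 5*W + 5*W²)
-430 + G(-5)*82 = -430 + (-20 + 5*(-5) + 5*(-5)²)*82 = -430 + (-20 - 25 + 5*25)*82 = -430 + (-20 - 25 + 125)*82 = -430 + 80*82 = -430 + 6560 = 6130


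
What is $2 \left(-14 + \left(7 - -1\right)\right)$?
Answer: $-12$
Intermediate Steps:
$2 \left(-14 + \left(7 - -1\right)\right) = 2 \left(-14 + \left(7 + 1\right)\right) = 2 \left(-14 + 8\right) = 2 \left(-6\right) = -12$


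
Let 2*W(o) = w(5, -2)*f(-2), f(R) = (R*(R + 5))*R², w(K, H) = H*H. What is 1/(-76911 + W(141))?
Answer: -1/76959 ≈ -1.2994e-5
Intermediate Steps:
w(K, H) = H²
f(R) = R³*(5 + R) (f(R) = (R*(5 + R))*R² = R³*(5 + R))
W(o) = -48 (W(o) = ((-2)²*((-2)³*(5 - 2)))/2 = (4*(-8*3))/2 = (4*(-24))/2 = (½)*(-96) = -48)
1/(-76911 + W(141)) = 1/(-76911 - 48) = 1/(-76959) = -1/76959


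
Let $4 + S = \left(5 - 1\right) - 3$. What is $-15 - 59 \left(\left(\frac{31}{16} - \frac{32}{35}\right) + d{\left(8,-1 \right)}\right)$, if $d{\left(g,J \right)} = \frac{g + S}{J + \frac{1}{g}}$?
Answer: $\frac{146593}{560} \approx 261.77$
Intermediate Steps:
$S = -3$ ($S = -4 + \left(\left(5 - 1\right) - 3\right) = -4 + \left(4 - 3\right) = -4 + 1 = -3$)
$d{\left(g,J \right)} = \frac{-3 + g}{J + \frac{1}{g}}$ ($d{\left(g,J \right)} = \frac{g - 3}{J + \frac{1}{g}} = \frac{-3 + g}{J + \frac{1}{g}}$)
$-15 - 59 \left(\left(\frac{31}{16} - \frac{32}{35}\right) + d{\left(8,-1 \right)}\right) = -15 - 59 \left(\left(\frac{31}{16} - \frac{32}{35}\right) + \frac{8 \left(-3 + 8\right)}{1 - 8}\right) = -15 - 59 \left(\left(31 \cdot \frac{1}{16} - \frac{32}{35}\right) + 8 \frac{1}{1 - 8} \cdot 5\right) = -15 - 59 \left(\left(\frac{31}{16} - \frac{32}{35}\right) + 8 \frac{1}{-7} \cdot 5\right) = -15 - 59 \left(\frac{573}{560} + 8 \left(- \frac{1}{7}\right) 5\right) = -15 - 59 \left(\frac{573}{560} - \frac{40}{7}\right) = -15 - - \frac{154993}{560} = -15 + \frac{154993}{560} = \frac{146593}{560}$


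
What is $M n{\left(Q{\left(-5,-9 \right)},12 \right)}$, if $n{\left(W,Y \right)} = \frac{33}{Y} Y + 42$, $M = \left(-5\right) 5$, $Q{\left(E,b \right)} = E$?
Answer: $-1875$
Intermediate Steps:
$M = -25$
$n{\left(W,Y \right)} = 75$ ($n{\left(W,Y \right)} = 33 + 42 = 75$)
$M n{\left(Q{\left(-5,-9 \right)},12 \right)} = \left(-25\right) 75 = -1875$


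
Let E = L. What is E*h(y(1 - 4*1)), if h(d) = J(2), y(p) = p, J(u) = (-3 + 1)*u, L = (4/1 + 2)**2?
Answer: -144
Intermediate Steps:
L = 36 (L = (4*1 + 2)**2 = (4 + 2)**2 = 6**2 = 36)
J(u) = -2*u
h(d) = -4 (h(d) = -2*2 = -4)
E = 36
E*h(y(1 - 4*1)) = 36*(-4) = -144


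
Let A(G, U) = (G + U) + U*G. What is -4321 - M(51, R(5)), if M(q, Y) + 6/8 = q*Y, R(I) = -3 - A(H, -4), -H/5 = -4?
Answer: -29725/4 ≈ -7431.3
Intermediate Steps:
H = 20 (H = -5*(-4) = 20)
A(G, U) = G + U + G*U (A(G, U) = (G + U) + G*U = G + U + G*U)
R(I) = 61 (R(I) = -3 - (20 - 4 + 20*(-4)) = -3 - (20 - 4 - 80) = -3 - 1*(-64) = -3 + 64 = 61)
M(q, Y) = -3/4 + Y*q (M(q, Y) = -3/4 + q*Y = -3/4 + Y*q)
-4321 - M(51, R(5)) = -4321 - (-3/4 + 61*51) = -4321 - (-3/4 + 3111) = -4321 - 1*12441/4 = -4321 - 12441/4 = -29725/4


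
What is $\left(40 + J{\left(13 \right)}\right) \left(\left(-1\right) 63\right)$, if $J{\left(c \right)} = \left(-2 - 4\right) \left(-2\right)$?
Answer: $-3276$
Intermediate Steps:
$J{\left(c \right)} = 12$ ($J{\left(c \right)} = \left(-6\right) \left(-2\right) = 12$)
$\left(40 + J{\left(13 \right)}\right) \left(\left(-1\right) 63\right) = \left(40 + 12\right) \left(\left(-1\right) 63\right) = 52 \left(-63\right) = -3276$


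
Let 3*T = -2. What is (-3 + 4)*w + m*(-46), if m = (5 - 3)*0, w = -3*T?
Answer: 2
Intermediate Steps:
T = -2/3 (T = (1/3)*(-2) = -2/3 ≈ -0.66667)
w = 2 (w = -3*(-2/3) = 2)
m = 0 (m = 2*0 = 0)
(-3 + 4)*w + m*(-46) = (-3 + 4)*2 + 0*(-46) = 1*2 + 0 = 2 + 0 = 2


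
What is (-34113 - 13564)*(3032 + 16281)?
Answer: -920785901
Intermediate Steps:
(-34113 - 13564)*(3032 + 16281) = -47677*19313 = -920785901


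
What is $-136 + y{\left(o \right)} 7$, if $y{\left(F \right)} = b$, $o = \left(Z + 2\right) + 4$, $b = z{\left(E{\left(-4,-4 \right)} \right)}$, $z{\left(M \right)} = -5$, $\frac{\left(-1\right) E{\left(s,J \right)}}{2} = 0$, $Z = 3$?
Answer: $-171$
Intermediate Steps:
$E{\left(s,J \right)} = 0$ ($E{\left(s,J \right)} = \left(-2\right) 0 = 0$)
$b = -5$
$o = 9$ ($o = \left(3 + 2\right) + 4 = 5 + 4 = 9$)
$y{\left(F \right)} = -5$
$-136 + y{\left(o \right)} 7 = -136 - 35 = -171$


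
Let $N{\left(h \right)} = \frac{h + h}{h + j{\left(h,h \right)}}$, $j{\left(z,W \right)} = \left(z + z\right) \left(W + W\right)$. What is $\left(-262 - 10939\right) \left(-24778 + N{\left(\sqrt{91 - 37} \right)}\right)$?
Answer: $\frac{239515642616}{863} - \frac{268824 \sqrt{6}}{863} \approx 2.7754 \cdot 10^{8}$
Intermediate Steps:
$j{\left(z,W \right)} = 4 W z$ ($j{\left(z,W \right)} = 2 z 2 W = 4 W z$)
$N{\left(h \right)} = \frac{2 h}{h + 4 h^{2}}$ ($N{\left(h \right)} = \frac{h + h}{h + 4 h h} = \frac{2 h}{h + 4 h^{2}}$)
$\left(-262 - 10939\right) \left(-24778 + N{\left(\sqrt{91 - 37} \right)}\right) = \left(-262 - 10939\right) \left(-24778 + \frac{2}{1 + 4 \sqrt{91 - 37}}\right) = \left(-262 - 10939\right) \left(-24778 + \frac{2}{1 + 4 \sqrt{54}}\right) = \left(-262 - 10939\right) \left(-24778 + \frac{2}{1 + 4 \cdot 3 \sqrt{6}}\right) = - 11201 \left(-24778 + \frac{2}{1 + 12 \sqrt{6}}\right) = 277538378 - \frac{22402}{1 + 12 \sqrt{6}}$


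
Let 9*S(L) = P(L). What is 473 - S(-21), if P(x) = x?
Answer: 1426/3 ≈ 475.33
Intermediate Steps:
S(L) = L/9
473 - S(-21) = 473 - (-21)/9 = 473 - 1*(-7/3) = 473 + 7/3 = 1426/3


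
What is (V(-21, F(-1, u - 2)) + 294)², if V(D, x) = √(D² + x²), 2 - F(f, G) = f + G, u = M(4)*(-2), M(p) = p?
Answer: (294 + √610)² ≈ 1.0157e+5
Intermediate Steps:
u = -8 (u = 4*(-2) = -8)
F(f, G) = 2 - G - f (F(f, G) = 2 - (f + G) = 2 - (G + f) = 2 + (-G - f) = 2 - G - f)
(V(-21, F(-1, u - 2)) + 294)² = (√((-21)² + (2 - (-8 - 2) - 1*(-1))²) + 294)² = (√(441 + (2 - 1*(-10) + 1)²) + 294)² = (√(441 + (2 + 10 + 1)²) + 294)² = (√(441 + 13²) + 294)² = (√(441 + 169) + 294)² = (√610 + 294)² = (294 + √610)²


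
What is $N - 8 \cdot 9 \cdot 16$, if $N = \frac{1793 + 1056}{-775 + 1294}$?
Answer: $- \frac{595039}{519} \approx -1146.5$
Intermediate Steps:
$N = \frac{2849}{519} \approx 5.4894$
$N - 8 \cdot 9 \cdot 16 = \frac{2849}{519} - 8 \cdot 9 \cdot 16 = \frac{2849}{519} - 72 \cdot 16 = \frac{2849}{519} - 1152 = - \frac{595039}{519}$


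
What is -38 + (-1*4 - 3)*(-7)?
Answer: 11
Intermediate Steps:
-38 + (-1*4 - 3)*(-7) = -38 + (-4 - 3)*(-7) = -38 - 7*(-7) = -38 + 49 = 11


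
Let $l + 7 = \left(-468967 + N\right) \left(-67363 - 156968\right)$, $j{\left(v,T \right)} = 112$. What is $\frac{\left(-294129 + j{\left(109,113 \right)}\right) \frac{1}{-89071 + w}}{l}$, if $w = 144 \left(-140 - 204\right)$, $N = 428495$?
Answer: $\frac{294017}{1258430171454575} \approx 2.3364 \cdot 10^{-10}$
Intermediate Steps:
$l = 9079124225$ ($l = -7 + \left(-468967 + 428495\right) \left(-67363 - 156968\right) = -7 - -9079124232 = -7 + 9079124232 = 9079124225$)
$w = -49536$ ($w = 144 \left(-344\right) = -49536$)
$\frac{\left(-294129 + j{\left(109,113 \right)}\right) \frac{1}{-89071 + w}}{l} = \frac{\left(-294129 + 112\right) \frac{1}{-89071 - 49536}}{9079124225} = - \frac{294017}{-138607} \cdot \frac{1}{9079124225} = \left(-294017\right) \left(- \frac{1}{138607}\right) \frac{1}{9079124225} = \frac{294017}{138607} \cdot \frac{1}{9079124225} = \frac{294017}{1258430171454575}$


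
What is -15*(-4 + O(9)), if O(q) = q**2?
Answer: -1155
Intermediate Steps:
-15*(-4 + O(9)) = -15*(-4 + 9**2) = -15*(-4 + 81) = -15*77 = -1155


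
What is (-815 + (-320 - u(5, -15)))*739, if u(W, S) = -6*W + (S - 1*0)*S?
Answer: -982870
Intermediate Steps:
u(W, S) = S**2 - 6*W (u(W, S) = -6*W + (S + 0)*S = -6*W + S*S = -6*W + S**2 = S**2 - 6*W)
(-815 + (-320 - u(5, -15)))*739 = (-815 + (-320 - ((-15)**2 - 6*5)))*739 = (-815 + (-320 - (225 - 30)))*739 = (-815 + (-320 - 1*195))*739 = (-815 + (-320 - 195))*739 = (-815 - 515)*739 = -1330*739 = -982870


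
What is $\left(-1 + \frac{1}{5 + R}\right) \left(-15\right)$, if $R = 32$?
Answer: $\frac{540}{37} \approx 14.595$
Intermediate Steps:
$\left(-1 + \frac{1}{5 + R}\right) \left(-15\right) = \left(-1 + \frac{1}{5 + 32}\right) \left(-15\right) = \left(-1 + \frac{1}{37}\right) \left(-15\right) = \left(- \frac{36}{37}\right) \left(-15\right) = \frac{540}{37}$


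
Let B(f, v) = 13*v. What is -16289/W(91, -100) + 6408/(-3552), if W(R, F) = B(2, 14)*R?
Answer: -37543/13468 ≈ -2.7876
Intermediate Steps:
W(R, F) = 182*R (W(R, F) = (13*14)*R = 182*R)
-16289/W(91, -100) + 6408/(-3552) = -16289/(182*91) + 6408/(-3552) = -16289/16562 + 6408*(-1/3552) = -16289*1/16562 - 267/148 = -179/182 - 267/148 = -37543/13468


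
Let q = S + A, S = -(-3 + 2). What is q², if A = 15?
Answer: 256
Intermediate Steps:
S = 1 (S = -1*(-1) = 1)
q = 16 (q = 1 + 15 = 16)
q² = 16² = 256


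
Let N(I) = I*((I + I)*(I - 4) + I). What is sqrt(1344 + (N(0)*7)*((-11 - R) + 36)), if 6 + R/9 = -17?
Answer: 8*sqrt(21) ≈ 36.661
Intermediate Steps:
R = -207 (R = -54 + 9*(-17) = -54 - 153 = -207)
N(I) = I*(I + 2*I*(-4 + I)) (N(I) = I*((2*I)*(-4 + I) + I) = I*(2*I*(-4 + I) + I) = I*(I + 2*I*(-4 + I)))
sqrt(1344 + (N(0)*7)*((-11 - R) + 36)) = sqrt(1344 + ((0**2*(-7 + 2*0))*7)*((-11 - 1*(-207)) + 36)) = sqrt(1344 + ((0*(-7 + 0))*7)*((-11 + 207) + 36)) = sqrt(1344 + ((0*(-7))*7)*(196 + 36)) = sqrt(1344 + (0*7)*232) = sqrt(1344 + 0*232) = sqrt(1344 + 0) = sqrt(1344) = 8*sqrt(21)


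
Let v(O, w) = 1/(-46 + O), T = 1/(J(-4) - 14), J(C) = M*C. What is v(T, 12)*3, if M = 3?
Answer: -26/399 ≈ -0.065163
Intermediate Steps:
J(C) = 3*C
T = -1/26 (T = 1/(3*(-4) - 14) = 1/(-12 - 14) = 1/(-26) = -1/26 ≈ -0.038462)
v(T, 12)*3 = 3/(-46 - 1/26) = 3/(-1197/26) = -26/1197*3 = -26/399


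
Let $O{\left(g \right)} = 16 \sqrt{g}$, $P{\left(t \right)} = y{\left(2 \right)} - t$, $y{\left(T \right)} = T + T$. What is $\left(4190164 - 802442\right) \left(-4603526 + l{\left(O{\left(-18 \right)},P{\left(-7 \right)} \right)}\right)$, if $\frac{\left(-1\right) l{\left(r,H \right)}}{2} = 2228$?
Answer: $-15610561997004$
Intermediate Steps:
$y{\left(T \right)} = 2 T$
$P{\left(t \right)} = 4 - t$ ($P{\left(t \right)} = 2 \cdot 2 - t = 4 - t$)
$l{\left(r,H \right)} = -4456$ ($l{\left(r,H \right)} = \left(-2\right) 2228 = -4456$)
$\left(4190164 - 802442\right) \left(-4603526 + l{\left(O{\left(-18 \right)},P{\left(-7 \right)} \right)}\right) = \left(4190164 - 802442\right) \left(-4603526 - 4456\right) = 3387722 \left(-4607982\right) = -15610561997004$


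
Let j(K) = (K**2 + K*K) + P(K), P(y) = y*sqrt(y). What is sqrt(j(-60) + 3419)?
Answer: sqrt(10619 - 120*I*sqrt(15)) ≈ 103.07 - 2.2545*I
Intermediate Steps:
P(y) = y**(3/2)
j(K) = K**(3/2) + 2*K**2 (j(K) = (K**2 + K*K) + K**(3/2) = (K**2 + K**2) + K**(3/2) = 2*K**2 + K**(3/2) = K**(3/2) + 2*K**2)
sqrt(j(-60) + 3419) = sqrt(((-60)**(3/2) + 2*(-60)**2) + 3419) = sqrt((-120*I*sqrt(15) + 2*3600) + 3419) = sqrt((-120*I*sqrt(15) + 7200) + 3419) = sqrt((7200 - 120*I*sqrt(15)) + 3419) = sqrt(10619 - 120*I*sqrt(15))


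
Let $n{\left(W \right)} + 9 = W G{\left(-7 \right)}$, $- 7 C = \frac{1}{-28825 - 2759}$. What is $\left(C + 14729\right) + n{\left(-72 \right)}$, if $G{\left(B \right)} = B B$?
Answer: $\frac{2474416897}{221088} \approx 11192.0$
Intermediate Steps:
$G{\left(B \right)} = B^{2}$
$C = \frac{1}{221088}$ ($C = - \frac{1}{7 \left(-28825 - 2759\right)} = - \frac{1}{7 \left(-31584\right)} = \left(- \frac{1}{7}\right) \left(- \frac{1}{31584}\right) = \frac{1}{221088} \approx 4.5231 \cdot 10^{-6}$)
$n{\left(W \right)} = -9 + 49 W$ ($n{\left(W \right)} = -9 + W \left(-7\right)^{2} = -9 + W 49 = -9 + 49 W$)
$\left(C + 14729\right) + n{\left(-72 \right)} = \left(\frac{1}{221088} + 14729\right) + \left(-9 + 49 \left(-72\right)\right) = \frac{3256405153}{221088} - 3537 = \frac{2474416897}{221088}$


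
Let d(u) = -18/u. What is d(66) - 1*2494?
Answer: -27437/11 ≈ -2494.3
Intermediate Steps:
d(66) - 1*2494 = -18/66 - 1*2494 = -18*1/66 - 2494 = -3/11 - 2494 = -27437/11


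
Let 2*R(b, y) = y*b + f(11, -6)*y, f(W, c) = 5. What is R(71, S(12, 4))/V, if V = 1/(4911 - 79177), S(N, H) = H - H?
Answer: 0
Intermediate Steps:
S(N, H) = 0
R(b, y) = 5*y/2 + b*y/2 (R(b, y) = (y*b + 5*y)/2 = (b*y + 5*y)/2 = (5*y + b*y)/2 = 5*y/2 + b*y/2)
V = -1/74266 (V = 1/(-74266) = -1/74266 ≈ -1.3465e-5)
R(71, S(12, 4))/V = ((½)*0*(5 + 71))/(-1/74266) = ((½)*0*76)*(-74266) = 0*(-74266) = 0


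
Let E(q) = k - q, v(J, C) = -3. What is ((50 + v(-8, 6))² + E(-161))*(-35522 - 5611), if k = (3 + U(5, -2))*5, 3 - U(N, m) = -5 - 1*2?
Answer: -100158855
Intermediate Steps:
U(N, m) = 10 (U(N, m) = 3 - (-5 - 1*2) = 3 - (-5 - 2) = 3 - 1*(-7) = 3 + 7 = 10)
k = 65 (k = (3 + 10)*5 = 13*5 = 65)
E(q) = 65 - q
((50 + v(-8, 6))² + E(-161))*(-35522 - 5611) = ((50 - 3)² + (65 - 1*(-161)))*(-35522 - 5611) = (47² + (65 + 161))*(-41133) = (2209 + 226)*(-41133) = 2435*(-41133) = -100158855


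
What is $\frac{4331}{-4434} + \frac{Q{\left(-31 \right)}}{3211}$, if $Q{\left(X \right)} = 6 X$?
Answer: $- \frac{14731565}{14237574} \approx -1.0347$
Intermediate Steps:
$\frac{4331}{-4434} + \frac{Q{\left(-31 \right)}}{3211} = \frac{4331}{-4434} + \frac{6 \left(-31\right)}{3211} = 4331 \left(- \frac{1}{4434}\right) - \frac{186}{3211} = - \frac{4331}{4434} - \frac{186}{3211} = - \frac{14731565}{14237574}$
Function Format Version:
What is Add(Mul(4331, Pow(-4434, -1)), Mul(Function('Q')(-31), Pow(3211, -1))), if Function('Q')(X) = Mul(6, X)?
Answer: Rational(-14731565, 14237574) ≈ -1.0347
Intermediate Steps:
Add(Mul(4331, Pow(-4434, -1)), Mul(Function('Q')(-31), Pow(3211, -1))) = Add(Mul(4331, Pow(-4434, -1)), Mul(Mul(6, -31), Pow(3211, -1))) = Add(Mul(4331, Rational(-1, 4434)), Mul(-186, Rational(1, 3211))) = Add(Rational(-4331, 4434), Rational(-186, 3211)) = Rational(-14731565, 14237574)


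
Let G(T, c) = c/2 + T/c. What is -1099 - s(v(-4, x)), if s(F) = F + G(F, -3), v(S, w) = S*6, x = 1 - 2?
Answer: -2163/2 ≈ -1081.5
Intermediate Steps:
x = -1
G(T, c) = c/2 + T/c (G(T, c) = c*(1/2) + T/c = c/2 + T/c)
v(S, w) = 6*S
s(F) = -3/2 + 2*F/3 (s(F) = F + ((1/2)*(-3) + F/(-3)) = F + (-3/2 + F*(-1/3)) = F + (-3/2 - F/3) = -3/2 + 2*F/3)
-1099 - s(v(-4, x)) = -1099 - (-3/2 + 2*(6*(-4))/3) = -1099 - (-3/2 + (2/3)*(-24)) = -1099 - (-3/2 - 16) = -1099 - 1*(-35/2) = -1099 + 35/2 = -2163/2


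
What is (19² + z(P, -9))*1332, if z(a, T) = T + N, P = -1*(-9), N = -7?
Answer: 459540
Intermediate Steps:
P = 9
z(a, T) = -7 + T (z(a, T) = T - 7 = -7 + T)
(19² + z(P, -9))*1332 = (19² + (-7 - 9))*1332 = (361 - 16)*1332 = 345*1332 = 459540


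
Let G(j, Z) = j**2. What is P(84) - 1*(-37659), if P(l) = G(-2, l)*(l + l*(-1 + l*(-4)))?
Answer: -75237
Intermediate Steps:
P(l) = 4*l + 4*l*(-1 - 4*l) (P(l) = (-2)**2*(l + l*(-1 + l*(-4))) = 4*(l + l*(-1 - 4*l)) = 4*l + 4*l*(-1 - 4*l))
P(84) - 1*(-37659) = -16*84**2 - 1*(-37659) = -16*7056 + 37659 = -112896 + 37659 = -75237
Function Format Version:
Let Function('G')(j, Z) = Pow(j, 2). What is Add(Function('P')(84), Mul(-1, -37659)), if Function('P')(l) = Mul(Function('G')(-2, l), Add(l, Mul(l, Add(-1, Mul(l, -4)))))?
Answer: -75237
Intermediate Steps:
Function('P')(l) = Add(Mul(4, l), Mul(4, l, Add(-1, Mul(-4, l)))) (Function('P')(l) = Mul(Pow(-2, 2), Add(l, Mul(l, Add(-1, Mul(l, -4))))) = Mul(4, Add(l, Mul(l, Add(-1, Mul(-4, l))))) = Add(Mul(4, l), Mul(4, l, Add(-1, Mul(-4, l)))))
Add(Function('P')(84), Mul(-1, -37659)) = Add(Mul(-16, Pow(84, 2)), Mul(-1, -37659)) = Add(Mul(-16, 7056), 37659) = Add(-112896, 37659) = -75237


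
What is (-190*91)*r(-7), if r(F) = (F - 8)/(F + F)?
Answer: -18525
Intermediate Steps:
r(F) = (-8 + F)/(2*F) (r(F) = (-8 + F)/((2*F)) = (-8 + F)*(1/(2*F)) = (-8 + F)/(2*F))
(-190*91)*r(-7) = (-190*91)*((½)*(-8 - 7)/(-7)) = -8645*(-1)*(-15)/7 = -17290*15/14 = -18525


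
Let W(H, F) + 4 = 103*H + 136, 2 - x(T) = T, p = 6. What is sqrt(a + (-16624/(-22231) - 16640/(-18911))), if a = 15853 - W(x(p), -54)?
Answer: sqrt(2851713786295554096037)/420410441 ≈ 127.02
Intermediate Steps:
x(T) = 2 - T
W(H, F) = 132 + 103*H (W(H, F) = -4 + (103*H + 136) = -4 + (136 + 103*H) = 132 + 103*H)
a = 16133 (a = 15853 - (132 + 103*(2 - 1*6)) = 15853 - (132 + 103*(2 - 6)) = 15853 - (132 + 103*(-4)) = 15853 - (132 - 412) = 15853 - 1*(-280) = 15853 + 280 = 16133)
sqrt(a + (-16624/(-22231) - 16640/(-18911))) = sqrt(16133 + (-16624/(-22231) - 16640/(-18911))) = sqrt(16133 + (-16624*(-1/22231) - 16640*(-1/18911))) = sqrt(16133 + (16624/22231 + 16640/18911)) = sqrt(16133 + 684300304/420410441) = sqrt(6783165944957/420410441) = sqrt(2851713786295554096037)/420410441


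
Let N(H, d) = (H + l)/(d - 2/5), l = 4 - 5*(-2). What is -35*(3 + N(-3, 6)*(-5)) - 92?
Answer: 587/4 ≈ 146.75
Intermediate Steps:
l = 14 (l = 4 + 10 = 14)
N(H, d) = (14 + H)/(-⅖ + d) (N(H, d) = (H + 14)/(d - 2/5) = (14 + H)/(d - 2*⅕) = (14 + H)/(d - ⅖) = (14 + H)/(-⅖ + d))
-35*(3 + N(-3, 6)*(-5)) - 92 = -35*(3 + (5*(14 - 3)/(-2 + 5*6))*(-5)) - 92 = -35*(3 + (5*11/(-2 + 30))*(-5)) - 92 = -35*(3 + (5*11/28)*(-5)) - 92 = -35*(3 + (5*(1/28)*11)*(-5)) - 92 = -35*(3 + (55/28)*(-5)) - 92 = -35*(3 - 275/28) - 92 = -35*(-191/28) - 92 = 955/4 - 92 = 587/4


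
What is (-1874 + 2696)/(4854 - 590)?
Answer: 411/2132 ≈ 0.19278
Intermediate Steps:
(-1874 + 2696)/(4854 - 590) = 822/4264 = 822*(1/4264) = 411/2132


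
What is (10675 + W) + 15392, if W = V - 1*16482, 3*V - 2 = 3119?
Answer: 31876/3 ≈ 10625.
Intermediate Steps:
V = 3121/3 (V = ⅔ + (⅓)*3119 = ⅔ + 3119/3 = 3121/3 ≈ 1040.3)
W = -46325/3 (W = 3121/3 - 1*16482 = 3121/3 - 16482 = -46325/3 ≈ -15442.)
(10675 + W) + 15392 = (10675 - 46325/3) + 15392 = -14300/3 + 15392 = 31876/3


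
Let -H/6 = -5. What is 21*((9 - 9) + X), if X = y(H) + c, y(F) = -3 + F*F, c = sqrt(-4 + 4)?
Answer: 18837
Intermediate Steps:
H = 30 (H = -6*(-5) = 30)
c = 0 (c = sqrt(0) = 0)
y(F) = -3 + F**2
X = 897 (X = (-3 + 30**2) + 0 = (-3 + 900) + 0 = 897 + 0 = 897)
21*((9 - 9) + X) = 21*((9 - 9) + 897) = 21*(0 + 897) = 21*897 = 18837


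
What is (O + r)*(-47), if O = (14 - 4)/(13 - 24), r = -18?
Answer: 9776/11 ≈ 888.73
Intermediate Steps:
O = -10/11 (O = 10/(-11) = 10*(-1/11) = -10/11 ≈ -0.90909)
(O + r)*(-47) = (-10/11 - 18)*(-47) = -208/11*(-47) = 9776/11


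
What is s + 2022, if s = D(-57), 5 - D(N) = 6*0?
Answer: 2027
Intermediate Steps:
D(N) = 5 (D(N) = 5 - 6*0 = 5 - 1*0 = 5 + 0 = 5)
s = 5
s + 2022 = 5 + 2022 = 2027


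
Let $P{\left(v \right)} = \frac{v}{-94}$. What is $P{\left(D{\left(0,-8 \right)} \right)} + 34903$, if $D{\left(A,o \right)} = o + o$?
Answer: $\frac{1640449}{47} \approx 34903.0$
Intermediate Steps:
$D{\left(A,o \right)} = 2 o$
$P{\left(v \right)} = - \frac{v}{94}$ ($P{\left(v \right)} = v \left(- \frac{1}{94}\right) = - \frac{v}{94}$)
$P{\left(D{\left(0,-8 \right)} \right)} + 34903 = - \frac{2 \left(-8\right)}{94} + 34903 = \left(- \frac{1}{94}\right) \left(-16\right) + 34903 = \frac{8}{47} + 34903 = \frac{1640449}{47}$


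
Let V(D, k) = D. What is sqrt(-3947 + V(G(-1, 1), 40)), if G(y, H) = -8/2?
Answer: 3*I*sqrt(439) ≈ 62.857*I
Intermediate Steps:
G(y, H) = -4 (G(y, H) = -8*1/2 = -4)
sqrt(-3947 + V(G(-1, 1), 40)) = sqrt(-3947 - 4) = sqrt(-3951) = 3*I*sqrt(439)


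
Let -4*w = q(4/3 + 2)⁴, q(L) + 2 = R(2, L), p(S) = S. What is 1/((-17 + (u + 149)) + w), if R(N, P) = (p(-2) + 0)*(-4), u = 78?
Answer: -1/114 ≈ -0.0087719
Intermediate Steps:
R(N, P) = 8 (R(N, P) = (-2 + 0)*(-4) = -2*(-4) = 8)
q(L) = 6 (q(L) = -2 + 8 = 6)
w = -324 (w = -¼*6⁴ = -¼*1296 = -324)
1/((-17 + (u + 149)) + w) = 1/((-17 + (78 + 149)) - 324) = 1/((-17 + 227) - 324) = 1/(210 - 324) = 1/(-114) = -1/114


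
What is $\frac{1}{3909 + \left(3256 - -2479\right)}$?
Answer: $\frac{1}{9644} \approx 0.00010369$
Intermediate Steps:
$\frac{1}{3909 + \left(3256 - -2479\right)} = \frac{1}{3909 + \left(3256 + 2479\right)} = \frac{1}{3909 + 5735} = \frac{1}{9644}$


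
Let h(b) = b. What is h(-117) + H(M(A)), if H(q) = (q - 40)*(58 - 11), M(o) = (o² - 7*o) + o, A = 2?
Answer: -2373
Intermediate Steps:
M(o) = o² - 6*o
H(q) = -1880 + 47*q (H(q) = (-40 + q)*47 = -1880 + 47*q)
h(-117) + H(M(A)) = -117 + (-1880 + 47*(2*(-6 + 2))) = -117 + (-1880 + 47*(2*(-4))) = -117 + (-1880 + 47*(-8)) = -117 + (-1880 - 376) = -117 - 2256 = -2373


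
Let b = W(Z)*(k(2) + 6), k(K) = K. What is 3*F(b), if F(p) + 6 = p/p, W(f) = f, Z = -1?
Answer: -15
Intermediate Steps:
b = -8 (b = -(2 + 6) = -1*8 = -8)
F(p) = -5 (F(p) = -6 + p/p = -6 + 1 = -5)
3*F(b) = 3*(-5) = -15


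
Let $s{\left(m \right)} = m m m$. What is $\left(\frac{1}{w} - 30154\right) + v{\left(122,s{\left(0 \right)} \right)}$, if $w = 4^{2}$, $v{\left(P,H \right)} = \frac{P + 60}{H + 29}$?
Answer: $- \frac{13988515}{464} \approx -30148.0$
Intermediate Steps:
$s{\left(m \right)} = m^{3}$ ($s{\left(m \right)} = m^{2} m = m^{3}$)
$v{\left(P,H \right)} = \frac{60 + P}{29 + H}$
$w = 16$
$\left(\frac{1}{w} - 30154\right) + v{\left(122,s{\left(0 \right)} \right)} = \left(\frac{1}{16} - 30154\right) + \frac{60 + 122}{29 + 0^{3}} = \left(\frac{1}{16} - 30154\right) + \frac{1}{29 + 0} \cdot 182 = - \frac{482463}{16} + \frac{1}{29} \cdot 182 = - \frac{482463}{16} + \frac{182}{29} = - \frac{13988515}{464}$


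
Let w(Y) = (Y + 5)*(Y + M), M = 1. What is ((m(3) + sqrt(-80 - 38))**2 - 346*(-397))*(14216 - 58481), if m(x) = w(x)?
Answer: -6120433020 - 2832960*I*sqrt(118) ≈ -6.1204e+9 - 3.0774e+7*I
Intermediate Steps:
w(Y) = (1 + Y)*(5 + Y) (w(Y) = (Y + 5)*(Y + 1) = (5 + Y)*(1 + Y) = (1 + Y)*(5 + Y))
m(x) = 5 + x**2 + 6*x
((m(3) + sqrt(-80 - 38))**2 - 346*(-397))*(14216 - 58481) = (((5 + 3**2 + 6*3) + sqrt(-80 - 38))**2 - 346*(-397))*(14216 - 58481) = (((5 + 9 + 18) + sqrt(-118))**2 + 137362)*(-44265) = ((32 + I*sqrt(118))**2 + 137362)*(-44265) = (137362 + (32 + I*sqrt(118))**2)*(-44265) = -6080328930 - 44265*(32 + I*sqrt(118))**2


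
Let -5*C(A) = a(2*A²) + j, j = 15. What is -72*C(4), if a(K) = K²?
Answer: 74808/5 ≈ 14962.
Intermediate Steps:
C(A) = -3 - 4*A⁴/5 (C(A) = -((2*A²)² + 15)/5 = -(4*A⁴ + 15)/5 = -(15 + 4*A⁴)/5 = -3 - 4*A⁴/5)
-72*C(4) = -72*(-3 - ⅘*4⁴) = -72*(-3 - ⅘*256) = -72*(-3 - 1024/5) = -72*(-1039/5) = 74808/5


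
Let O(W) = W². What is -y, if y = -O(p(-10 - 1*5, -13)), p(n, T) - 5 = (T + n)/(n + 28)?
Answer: 1369/169 ≈ 8.1006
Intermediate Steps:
p(n, T) = 5 + (T + n)/(28 + n) (p(n, T) = 5 + (T + n)/(n + 28) = 5 + (T + n)/(28 + n))
y = -1369/169 (y = -((140 - 13 + 6*(-10 - 1*5))/(28 + (-10 - 1*5)))² = -((140 - 13 + 6*(-10 - 5))/(28 + (-10 - 5)))² = -((140 - 13 + 6*(-15))/(28 - 15))² = -((140 - 13 - 90)/13)² = -((1/13)*37)² = -(37/13)² = -1*1369/169 = -1369/169 ≈ -8.1006)
-y = -1*(-1369/169) = 1369/169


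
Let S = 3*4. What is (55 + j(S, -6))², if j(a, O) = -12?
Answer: 1849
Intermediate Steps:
S = 12
(55 + j(S, -6))² = (55 - 12)² = 43² = 1849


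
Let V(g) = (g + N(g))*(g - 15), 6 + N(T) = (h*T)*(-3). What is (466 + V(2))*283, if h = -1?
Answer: 124520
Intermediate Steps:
N(T) = -6 + 3*T (N(T) = -6 - T*(-3) = -6 + 3*T)
V(g) = (-15 + g)*(-6 + 4*g) (V(g) = (g + (-6 + 3*g))*(g - 15) = (-6 + 4*g)*(-15 + g) = (-15 + g)*(-6 + 4*g))
(466 + V(2))*283 = (466 + (90 - 66*2 + 4*2**2))*283 = (466 + (90 - 132 + 4*4))*283 = (466 + (90 - 132 + 16))*283 = (466 - 26)*283 = 440*283 = 124520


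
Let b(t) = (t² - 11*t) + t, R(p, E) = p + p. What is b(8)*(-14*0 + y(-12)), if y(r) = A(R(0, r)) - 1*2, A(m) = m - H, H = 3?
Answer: 80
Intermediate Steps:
R(p, E) = 2*p
A(m) = -3 + m (A(m) = m - 1*3 = m - 3 = -3 + m)
b(t) = t² - 10*t
y(r) = -5 (y(r) = (-3 + 2*0) - 1*2 = (-3 + 0) - 2 = -3 - 2 = -5)
b(8)*(-14*0 + y(-12)) = (8*(-10 + 8))*(-14*0 - 5) = (8*(-2))*(0 - 5) = -16*(-5) = 80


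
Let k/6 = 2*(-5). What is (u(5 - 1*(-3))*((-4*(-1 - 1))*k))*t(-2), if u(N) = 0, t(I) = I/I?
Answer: 0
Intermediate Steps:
t(I) = 1
k = -60 (k = 6*(2*(-5)) = 6*(-10) = -60)
(u(5 - 1*(-3))*((-4*(-1 - 1))*k))*t(-2) = (0*(-4*(-1 - 1)*(-60)))*1 = (0*(-4*(-2)*(-60)))*1 = (0*(8*(-60)))*1 = (0*(-480))*1 = 0*1 = 0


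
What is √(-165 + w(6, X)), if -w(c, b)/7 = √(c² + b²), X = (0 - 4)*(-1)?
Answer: √(-165 - 14*√13) ≈ 14.679*I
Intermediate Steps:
X = 4 (X = -4*(-1) = 4)
w(c, b) = -7*√(b² + c²) (w(c, b) = -7*√(c² + b²) = -7*√(b² + c²))
√(-165 + w(6, X)) = √(-165 - 7*√(4² + 6²)) = √(-165 - 7*√(16 + 36)) = √(-165 - 14*√13)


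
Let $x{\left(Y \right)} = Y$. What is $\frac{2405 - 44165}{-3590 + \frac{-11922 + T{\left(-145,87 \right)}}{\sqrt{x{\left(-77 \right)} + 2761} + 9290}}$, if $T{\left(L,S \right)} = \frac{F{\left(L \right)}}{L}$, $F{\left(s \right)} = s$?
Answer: $\frac{12942794961172800}{1113056578586041} + \frac{995641920 \sqrt{671}}{1113056578586041} \approx 11.628$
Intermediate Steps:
$T{\left(L,S \right)} = 1$ ($T{\left(L,S \right)} = \frac{L}{L} = 1$)
$\frac{2405 - 44165}{-3590 + \frac{-11922 + T{\left(-145,87 \right)}}{\sqrt{x{\left(-77 \right)} + 2761} + 9290}} = \frac{2405 - 44165}{-3590 + \frac{-11922 + 1}{\sqrt{-77 + 2761} + 9290}} = - \frac{41760}{-3590 - \frac{11921}{\sqrt{2684} + 9290}} = - \frac{41760}{-3590 - \frac{11921}{2 \sqrt{671} + 9290}} = - \frac{41760}{-3590 - \frac{11921}{9290 + 2 \sqrt{671}}}$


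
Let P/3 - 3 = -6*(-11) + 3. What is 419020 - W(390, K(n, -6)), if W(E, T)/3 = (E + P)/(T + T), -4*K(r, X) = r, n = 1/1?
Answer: 422656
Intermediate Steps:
P = 216 (P = 9 + 3*(-6*(-11) + 3) = 9 + 3*(66 + 3) = 9 + 3*69 = 9 + 207 = 216)
n = 1
K(r, X) = -r/4
W(E, T) = 3*(216 + E)/(2*T) (W(E, T) = 3*((E + 216)/(T + T)) = 3*((216 + E)/((2*T))) = 3*((216 + E)*(1/(2*T))) = 3*((216 + E)/(2*T)) = 3*(216 + E)/(2*T))
419020 - W(390, K(n, -6)) = 419020 - 3*(216 + 390)/(2*((-¼*1))) = 419020 - 3*606/(2*(-¼)) = 419020 - 3*(-4)*606/2 = 419020 - 1*(-3636) = 419020 + 3636 = 422656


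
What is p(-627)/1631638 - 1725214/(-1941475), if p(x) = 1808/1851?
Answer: 2605214583945766/2931784449289275 ≈ 0.88861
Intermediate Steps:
p(x) = 1808/1851 (p(x) = 1808*(1/1851) = 1808/1851)
p(-627)/1631638 - 1725214/(-1941475) = (1808/1851)/1631638 - 1725214/(-1941475) = (1808/1851)*(1/1631638) - 1725214*(-1/1941475) = 904/1510080969 + 1725214/1941475 = 2605214583945766/2931784449289275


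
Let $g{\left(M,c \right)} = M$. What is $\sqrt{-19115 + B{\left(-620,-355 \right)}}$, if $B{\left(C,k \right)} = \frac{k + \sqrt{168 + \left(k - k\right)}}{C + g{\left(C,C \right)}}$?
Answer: $\frac{\sqrt{-7347695950 - 620 \sqrt{42}}}{620} \approx 138.26 i$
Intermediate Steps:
$B{\left(C,k \right)} = \frac{k + 2 \sqrt{42}}{2 C}$ ($B{\left(C,k \right)} = \frac{k + \sqrt{168 + \left(k - k\right)}}{C + C} = \frac{k + \sqrt{168 + 0}}{2 C} = \left(k + \sqrt{168}\right) \frac{1}{2 C} = \left(k + 2 \sqrt{42}\right) \frac{1}{2 C} = \frac{k + 2 \sqrt{42}}{2 C}$)
$\sqrt{-19115 + B{\left(-620,-355 \right)}} = \sqrt{-19115 + \frac{\sqrt{42} + \frac{1}{2} \left(-355\right)}{-620}} = \sqrt{-19115 - \frac{\sqrt{42} - \frac{355}{2}}{620}} = \sqrt{-19115 - \frac{- \frac{355}{2} + \sqrt{42}}{620}} = \sqrt{-19115 + \left(\frac{71}{248} - \frac{\sqrt{42}}{620}\right)} = \sqrt{- \frac{4740449}{248} - \frac{\sqrt{42}}{620}}$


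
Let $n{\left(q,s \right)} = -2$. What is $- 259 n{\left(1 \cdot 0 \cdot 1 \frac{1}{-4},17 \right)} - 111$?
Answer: $407$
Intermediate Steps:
$- 259 n{\left(1 \cdot 0 \cdot 1 \frac{1}{-4},17 \right)} - 111 = \left(-259\right) \left(-2\right) - 111 = 518 - 111 = 407$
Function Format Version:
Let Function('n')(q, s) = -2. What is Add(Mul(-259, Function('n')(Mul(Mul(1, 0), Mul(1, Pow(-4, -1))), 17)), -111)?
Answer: 407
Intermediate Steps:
Add(Mul(-259, Function('n')(Mul(Mul(1, 0), Mul(1, Pow(-4, -1))), 17)), -111) = Add(Mul(-259, -2), -111) = Add(518, -111) = 407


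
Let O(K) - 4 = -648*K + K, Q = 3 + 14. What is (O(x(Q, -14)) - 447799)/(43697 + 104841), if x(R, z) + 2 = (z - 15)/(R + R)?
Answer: -15162271/5050292 ≈ -3.0023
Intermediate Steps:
Q = 17
x(R, z) = -2 + (-15 + z)/(2*R) (x(R, z) = -2 + (z - 15)/(R + R) = -2 + (-15 + z)/((2*R)) = -2 + (-15 + z)*(1/(2*R)) = -2 + (-15 + z)/(2*R))
O(K) = 4 - 647*K (O(K) = 4 + (-648*K + K) = 4 - 647*K)
(O(x(Q, -14)) - 447799)/(43697 + 104841) = ((4 - 647*(-15 - 14 - 4*17)/(2*17)) - 447799)/(43697 + 104841) = ((4 - 647*(-15 - 14 - 68)/(2*17)) - 447799)/148538 = ((4 - 647*(-97)/(2*17)) - 447799)*(1/148538) = ((4 - 647*(-97/34)) - 447799)*(1/148538) = ((4 + 62759/34) - 447799)*(1/148538) = (62895/34 - 447799)*(1/148538) = -15162271/34*1/148538 = -15162271/5050292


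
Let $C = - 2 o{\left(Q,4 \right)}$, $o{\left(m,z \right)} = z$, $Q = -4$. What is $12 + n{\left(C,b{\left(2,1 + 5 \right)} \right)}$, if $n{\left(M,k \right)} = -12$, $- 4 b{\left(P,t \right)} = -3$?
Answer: $0$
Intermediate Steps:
$b{\left(P,t \right)} = \frac{3}{4}$ ($b{\left(P,t \right)} = \left(- \frac{1}{4}\right) \left(-3\right) = \frac{3}{4}$)
$C = -8$ ($C = \left(-2\right) 4 = -8$)
$12 + n{\left(C,b{\left(2,1 + 5 \right)} \right)} = 12 - 12 = 0$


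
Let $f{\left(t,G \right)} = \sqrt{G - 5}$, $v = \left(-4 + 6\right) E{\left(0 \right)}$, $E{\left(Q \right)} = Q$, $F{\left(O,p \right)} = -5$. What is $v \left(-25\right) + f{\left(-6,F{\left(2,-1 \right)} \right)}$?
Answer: $i \sqrt{10} \approx 3.1623 i$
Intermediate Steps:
$v = 0$ ($v = \left(-4 + 6\right) 0 = 2 \cdot 0 = 0$)
$f{\left(t,G \right)} = \sqrt{-5 + G}$
$v \left(-25\right) + f{\left(-6,F{\left(2,-1 \right)} \right)} = 0 \left(-25\right) + \sqrt{-5 - 5} = 0 + \sqrt{-10} = 0 + i \sqrt{10} = i \sqrt{10}$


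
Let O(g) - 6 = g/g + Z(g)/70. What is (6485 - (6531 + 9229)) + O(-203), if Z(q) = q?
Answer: -92709/10 ≈ -9270.9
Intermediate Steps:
O(g) = 7 + g/70 (O(g) = 6 + (g/g + g/70) = 6 + (1 + g*(1/70)) = 6 + (1 + g/70) = 7 + g/70)
(6485 - (6531 + 9229)) + O(-203) = (6485 - (6531 + 9229)) + (7 + (1/70)*(-203)) = (6485 - 1*15760) + (7 - 29/10) = (6485 - 15760) + 41/10 = -9275 + 41/10 = -92709/10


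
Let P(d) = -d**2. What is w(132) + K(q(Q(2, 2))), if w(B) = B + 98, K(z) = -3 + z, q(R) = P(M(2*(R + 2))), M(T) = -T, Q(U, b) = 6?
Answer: -29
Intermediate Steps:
q(R) = -(-4 - 2*R)**2 (q(R) = -(-2*(R + 2))**2 = -(-2*(2 + R))**2 = -(-(4 + 2*R))**2 = -(-4 - 2*R)**2)
w(B) = 98 + B
w(132) + K(q(Q(2, 2))) = (98 + 132) + (-3 - 4*(2 + 6)**2) = 230 + (-3 - 4*8**2) = 230 + (-3 - 4*64) = 230 + (-3 - 256) = 230 - 259 = -29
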